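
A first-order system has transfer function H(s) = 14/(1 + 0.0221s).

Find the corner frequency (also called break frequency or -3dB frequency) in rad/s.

Corner frequency = 1/τ = 1/0.0221 = 45.249 rad/s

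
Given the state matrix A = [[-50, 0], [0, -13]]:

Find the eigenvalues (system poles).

For diagonal matrix, eigenvalues are diagonal entries: λ₁ = -50, λ₂ = -13.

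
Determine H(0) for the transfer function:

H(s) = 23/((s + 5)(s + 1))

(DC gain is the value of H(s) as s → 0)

DC gain = H(0) = 23/(5 × 1) = 23/5 = 4.6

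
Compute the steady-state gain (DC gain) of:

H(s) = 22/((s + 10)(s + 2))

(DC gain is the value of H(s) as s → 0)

DC gain = H(0) = 22/(10 × 2) = 22/20 = 1.1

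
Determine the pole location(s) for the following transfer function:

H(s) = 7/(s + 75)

Pole is where denominator = 0: s + 75 = 0, so s = -75.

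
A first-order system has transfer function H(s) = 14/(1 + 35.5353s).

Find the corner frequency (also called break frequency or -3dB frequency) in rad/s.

Corner frequency = 1/τ = 1/35.5353 = 0.028 rad/s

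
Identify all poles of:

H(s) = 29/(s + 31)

Pole is where denominator = 0: s + 31 = 0, so s = -31.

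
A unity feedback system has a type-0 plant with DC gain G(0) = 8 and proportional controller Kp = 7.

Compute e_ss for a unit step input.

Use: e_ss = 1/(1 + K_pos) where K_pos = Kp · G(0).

K_pos = Kp · G(0) = 7 × 8 = 56. e_ss = 1/(1 + 56) = 0.0175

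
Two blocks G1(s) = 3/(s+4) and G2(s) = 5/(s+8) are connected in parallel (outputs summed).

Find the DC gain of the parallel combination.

Parallel: G_eq = G1 + G2. DC gain = G1(0) + G2(0) = 3/4 + 5/8 = 0.75 + 0.625 = 1.375.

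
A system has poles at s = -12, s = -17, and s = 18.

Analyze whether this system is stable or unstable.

Pole(s) at s = 18 are not in the left half-plane. System is unstable.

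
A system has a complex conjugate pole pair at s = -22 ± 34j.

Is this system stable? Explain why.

Real part of poles is -22 (< 0, left half-plane). Stable.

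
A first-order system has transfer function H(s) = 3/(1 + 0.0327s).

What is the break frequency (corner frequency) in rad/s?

Corner frequency = 1/τ = 1/0.0327 = 30.581 rad/s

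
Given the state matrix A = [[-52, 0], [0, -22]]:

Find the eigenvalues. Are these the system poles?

For diagonal matrix, eigenvalues are diagonal entries: λ₁ = -52, λ₂ = -22. Eigenvalues of A = system poles.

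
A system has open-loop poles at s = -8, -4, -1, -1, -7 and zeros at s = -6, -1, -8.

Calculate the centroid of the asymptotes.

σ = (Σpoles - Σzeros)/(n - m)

σ = (Σpoles - Σzeros)/(n - m) = (-21 - (-15))/(5 - 3) = -6/2 = -3.0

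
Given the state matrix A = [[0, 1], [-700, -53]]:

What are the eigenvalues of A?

det(A - λI) = λ² - (-53)λ + 700 = (λ - (-25))(λ - (-28)). Eigenvalues: -25, -28.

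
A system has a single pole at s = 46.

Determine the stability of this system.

Pole at s = 46 is in the right half-plane. Unstable.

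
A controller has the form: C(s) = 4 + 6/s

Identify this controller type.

This is a Proportional-Integral (PI) controller.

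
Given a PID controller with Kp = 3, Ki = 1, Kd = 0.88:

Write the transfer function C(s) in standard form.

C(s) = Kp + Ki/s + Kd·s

Substituting values: C(s) = 3 + 1/s + 0.88s = (0.88s² + 3s + 1)/s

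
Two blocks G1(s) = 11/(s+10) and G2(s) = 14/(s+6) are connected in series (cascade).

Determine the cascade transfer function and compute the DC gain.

Series: multiply transfer functions. G_eq = 11/(s+10) × 14/(s+6) = 154/((s+10)(s+6)). DC gain = 154/(10×6) = 2.5667.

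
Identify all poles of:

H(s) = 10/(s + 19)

Pole is where denominator = 0: s + 19 = 0, so s = -19.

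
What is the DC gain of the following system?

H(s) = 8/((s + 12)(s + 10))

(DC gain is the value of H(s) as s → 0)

DC gain = H(0) = 8/(12 × 10) = 8/120 = 0.0667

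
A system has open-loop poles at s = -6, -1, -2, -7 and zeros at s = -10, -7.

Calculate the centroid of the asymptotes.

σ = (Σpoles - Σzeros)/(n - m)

σ = (Σpoles - Σzeros)/(n - m) = (-16 - (-17))/(4 - 2) = 1/2 = 0.5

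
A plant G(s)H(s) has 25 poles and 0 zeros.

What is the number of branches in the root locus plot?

Root locus has n branches where n = number of poles = 25.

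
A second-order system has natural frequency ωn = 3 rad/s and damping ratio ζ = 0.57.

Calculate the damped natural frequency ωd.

ωd = ωn√(1 - ζ²) = 3√(1 - 0.57²) = 2.46 rad/s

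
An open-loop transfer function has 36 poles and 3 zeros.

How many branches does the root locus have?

Root locus has n branches where n = number of poles = 36.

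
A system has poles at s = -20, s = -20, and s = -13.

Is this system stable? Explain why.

All poles are in the left half-plane. System is stable.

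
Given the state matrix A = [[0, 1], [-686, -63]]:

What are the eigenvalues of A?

det(A - λI) = λ² - (-63)λ + 686 = (λ - (-49))(λ - (-14)). Eigenvalues: -49, -14.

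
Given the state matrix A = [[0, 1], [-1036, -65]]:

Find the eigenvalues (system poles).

det(A - λI) = λ² - (-65)λ + 1036 = (λ - (-37))(λ - (-28)). Eigenvalues: -37, -28.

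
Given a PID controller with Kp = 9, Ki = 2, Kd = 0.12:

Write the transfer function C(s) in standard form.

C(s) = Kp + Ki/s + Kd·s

Substituting values: C(s) = 9 + 2/s + 0.12s = (0.12s² + 9s + 2)/s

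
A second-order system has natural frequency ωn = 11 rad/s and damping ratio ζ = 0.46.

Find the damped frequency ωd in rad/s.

ωd = ωn√(1 - ζ²) = 11√(1 - 0.46²) = 9.77 rad/s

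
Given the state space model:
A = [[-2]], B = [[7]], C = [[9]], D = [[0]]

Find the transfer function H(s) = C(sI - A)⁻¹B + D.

(sI - A)⁻¹ = 1/(s + 2). H(s) = 9 × 7/(s + 2) + 0 = 63/(s + 2).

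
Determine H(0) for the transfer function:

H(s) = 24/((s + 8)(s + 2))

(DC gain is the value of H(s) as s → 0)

DC gain = H(0) = 24/(8 × 2) = 24/16 = 1.5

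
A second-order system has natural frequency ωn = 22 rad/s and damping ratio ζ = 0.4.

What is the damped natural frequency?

ωd = ωn√(1 - ζ²) = 22√(1 - 0.4²) = 20.16 rad/s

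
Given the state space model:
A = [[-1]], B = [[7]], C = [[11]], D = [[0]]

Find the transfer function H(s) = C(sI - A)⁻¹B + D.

(sI - A)⁻¹ = 1/(s + 1). H(s) = 11 × 7/(s + 1) + 0 = 77/(s + 1).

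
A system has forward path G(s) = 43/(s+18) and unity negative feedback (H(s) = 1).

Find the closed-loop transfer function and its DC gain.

T(s) = G/(1+GH) = [43/(s+18)] / [1 + 43/(s+18)] = 43/(s+18+43) = 43/(s+61). DC gain = 43/61 = 0.7049.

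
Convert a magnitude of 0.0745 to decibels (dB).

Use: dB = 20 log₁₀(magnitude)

dB = 20 log₁₀(0.0745) = -22.6 dB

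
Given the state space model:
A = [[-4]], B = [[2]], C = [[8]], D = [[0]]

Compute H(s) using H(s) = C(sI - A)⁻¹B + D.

(sI - A)⁻¹ = 1/(s + 4). H(s) = 8 × 2/(s + 4) + 0 = 16/(s + 4).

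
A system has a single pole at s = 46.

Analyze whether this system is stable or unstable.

Pole at s = 46 is in the right half-plane. Unstable.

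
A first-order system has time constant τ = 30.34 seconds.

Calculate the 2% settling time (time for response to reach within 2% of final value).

For first-order system, 2% settling time ≈ 4τ = 4 × 30.34 = 121.36 s.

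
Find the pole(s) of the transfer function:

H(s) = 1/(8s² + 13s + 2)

Discriminant = 13² - 4×8×2 = 169 - 64 = 105 > 0, so two distinct real poles. Using quadratic formula: s = (-13 ± √105)/(2×8) = (-13 ± √105)/16, with √105 ≈ 10.2470. s₁ ≈ -0.1721, s₂ ≈ -1.4529. Poles: s₁ = -0.1721, s₂ = -1.4529.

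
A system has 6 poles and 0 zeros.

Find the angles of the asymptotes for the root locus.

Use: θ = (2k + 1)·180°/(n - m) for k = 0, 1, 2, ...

n - m = 6 - 0 = 6. Angles: θk = (2k + 1)·180°/6 = 30°, 90°, 150°, 210°, 270°, 330°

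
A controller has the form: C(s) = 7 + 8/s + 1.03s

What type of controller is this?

This is a Proportional-Integral-Derivative (PID) controller.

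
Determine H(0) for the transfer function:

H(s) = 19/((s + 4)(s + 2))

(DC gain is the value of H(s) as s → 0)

DC gain = H(0) = 19/(4 × 2) = 19/8 = 2.375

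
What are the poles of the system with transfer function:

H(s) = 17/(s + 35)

Pole is where denominator = 0: s + 35 = 0, so s = -35.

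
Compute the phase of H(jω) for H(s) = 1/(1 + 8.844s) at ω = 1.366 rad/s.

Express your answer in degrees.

Phase = -arctan(ωτ) = -arctan(1.366 × 8.844) = -85.3°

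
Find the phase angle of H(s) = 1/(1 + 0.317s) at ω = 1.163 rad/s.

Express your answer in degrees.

Phase = -arctan(ωτ) = -arctan(1.163 × 0.317) = -20.2°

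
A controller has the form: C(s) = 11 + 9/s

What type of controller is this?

This is a Proportional-Integral (PI) controller.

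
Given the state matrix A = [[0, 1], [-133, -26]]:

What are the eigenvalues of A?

det(A - λI) = λ² - (-26)λ + 133 = (λ - (-19))(λ - (-7)). Eigenvalues: -19, -7.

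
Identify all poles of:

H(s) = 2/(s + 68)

Pole is where denominator = 0: s + 68 = 0, so s = -68.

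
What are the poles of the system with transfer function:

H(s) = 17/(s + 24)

Pole is where denominator = 0: s + 24 = 0, so s = -24.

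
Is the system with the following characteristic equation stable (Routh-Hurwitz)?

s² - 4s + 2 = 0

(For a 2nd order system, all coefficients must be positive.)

Coefficients: 1, -4, 2. b=-4 not positive, so system is unstable.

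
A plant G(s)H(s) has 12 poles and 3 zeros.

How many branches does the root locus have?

Root locus has n branches where n = number of poles = 12.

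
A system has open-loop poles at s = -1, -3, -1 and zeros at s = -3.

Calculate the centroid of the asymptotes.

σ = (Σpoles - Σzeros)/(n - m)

σ = (Σpoles - Σzeros)/(n - m) = (-5 - (-3))/(3 - 1) = -2/2 = -1.0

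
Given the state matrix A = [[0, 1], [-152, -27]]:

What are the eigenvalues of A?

det(A - λI) = λ² - (-27)λ + 152 = (λ - (-19))(λ - (-8)). Eigenvalues: -19, -8.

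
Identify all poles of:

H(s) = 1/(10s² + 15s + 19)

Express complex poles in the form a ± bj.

Discriminant = 15² - 4×10×19 = 225 - 760 = -535 < 0, so the poles are a complex conjugate pair s = (-15 ± j√535)/(2×10). Real part = -15/(2×10) = -15/20 = -0.75; imaginary part = ±√535/(2×10) ≈ 1.1565. Poles: s = -0.75 ± 1.1565j.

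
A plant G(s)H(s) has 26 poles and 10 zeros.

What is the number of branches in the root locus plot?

Root locus has n branches where n = number of poles = 26.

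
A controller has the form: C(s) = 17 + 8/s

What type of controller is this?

This is a Proportional-Integral (PI) controller.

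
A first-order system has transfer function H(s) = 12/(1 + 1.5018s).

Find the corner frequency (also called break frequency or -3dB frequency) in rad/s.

Corner frequency = 1/τ = 1/1.5018 = 0.666 rad/s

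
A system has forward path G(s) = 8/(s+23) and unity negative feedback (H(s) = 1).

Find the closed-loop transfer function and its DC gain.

T(s) = G/(1+GH) = [8/(s+23)] / [1 + 8/(s+23)] = 8/(s+23+8) = 8/(s+31). DC gain = 8/31 = 0.2581.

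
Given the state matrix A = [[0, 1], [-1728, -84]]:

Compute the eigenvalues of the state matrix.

det(A - λI) = λ² - (-84)λ + 1728 = (λ - (-36))(λ - (-48)). Eigenvalues: -36, -48.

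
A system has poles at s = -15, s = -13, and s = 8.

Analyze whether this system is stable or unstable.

Pole(s) at s = 8 are not in the left half-plane. System is unstable.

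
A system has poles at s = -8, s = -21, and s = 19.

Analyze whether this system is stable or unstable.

Pole(s) at s = 19 are not in the left half-plane. System is unstable.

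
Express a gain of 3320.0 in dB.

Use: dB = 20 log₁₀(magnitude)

dB = 20 log₁₀(3320.0) = 70.4 dB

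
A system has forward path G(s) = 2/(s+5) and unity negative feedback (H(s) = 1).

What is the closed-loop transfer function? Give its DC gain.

T(s) = G/(1+GH) = [2/(s+5)] / [1 + 2/(s+5)] = 2/(s+5+2) = 2/(s+7). DC gain = 2/7 = 0.2857.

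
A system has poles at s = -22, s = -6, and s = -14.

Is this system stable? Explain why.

All poles are in the left half-plane. System is stable.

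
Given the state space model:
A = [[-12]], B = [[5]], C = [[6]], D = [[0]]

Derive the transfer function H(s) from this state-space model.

(sI - A)⁻¹ = 1/(s + 12). H(s) = 6 × 5/(s + 12) + 0 = 30/(s + 12).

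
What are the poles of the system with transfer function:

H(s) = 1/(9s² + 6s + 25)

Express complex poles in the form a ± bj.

Discriminant = 6² - 4×9×25 = 36 - 900 = -864 < 0, so the poles are a complex conjugate pair s = (-6 ± j√864)/(2×9). Real part = -6/(2×9) = -6/18 ≈ -0.3333; imaginary part = ±√864/(2×9) ≈ 1.6330. Poles: s = -0.3333 ± 1.6330j.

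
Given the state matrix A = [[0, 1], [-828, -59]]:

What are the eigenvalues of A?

det(A - λI) = λ² - (-59)λ + 828 = (λ - (-36))(λ - (-23)). Eigenvalues: -36, -23.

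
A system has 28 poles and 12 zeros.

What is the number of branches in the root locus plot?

Root locus has n branches where n = number of poles = 28.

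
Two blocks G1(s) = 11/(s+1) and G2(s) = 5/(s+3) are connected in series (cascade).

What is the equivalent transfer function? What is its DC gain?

Series: multiply transfer functions. G_eq = 11/(s+1) × 5/(s+3) = 55/((s+1)(s+3)). DC gain = 55/(1×3) = 18.3333.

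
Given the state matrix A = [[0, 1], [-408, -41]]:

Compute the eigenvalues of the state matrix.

det(A - λI) = λ² - (-41)λ + 408 = (λ - (-17))(λ - (-24)). Eigenvalues: -17, -24.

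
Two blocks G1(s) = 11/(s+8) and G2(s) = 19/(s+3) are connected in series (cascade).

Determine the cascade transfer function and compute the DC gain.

Series: multiply transfer functions. G_eq = 11/(s+8) × 19/(s+3) = 209/((s+8)(s+3)). DC gain = 209/(8×3) = 8.7083.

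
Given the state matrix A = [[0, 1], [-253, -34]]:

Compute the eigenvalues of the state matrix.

det(A - λI) = λ² - (-34)λ + 253 = (λ - (-23))(λ - (-11)). Eigenvalues: -23, -11.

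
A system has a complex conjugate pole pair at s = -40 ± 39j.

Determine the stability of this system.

Real part of poles is -40 (< 0, left half-plane). Stable.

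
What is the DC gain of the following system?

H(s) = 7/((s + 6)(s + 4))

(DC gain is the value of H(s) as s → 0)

DC gain = H(0) = 7/(6 × 4) = 7/24 = 0.2917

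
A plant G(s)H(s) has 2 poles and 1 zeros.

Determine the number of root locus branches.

Root locus has n branches where n = number of poles = 2.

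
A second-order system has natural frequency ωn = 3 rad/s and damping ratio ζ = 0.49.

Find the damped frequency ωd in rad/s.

ωd = ωn√(1 - ζ²) = 3√(1 - 0.49²) = 2.62 rad/s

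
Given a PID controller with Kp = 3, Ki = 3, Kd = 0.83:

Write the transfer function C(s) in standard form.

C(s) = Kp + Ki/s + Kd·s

Substituting values: C(s) = 3 + 3/s + 0.83s = (0.83s² + 3s + 3)/s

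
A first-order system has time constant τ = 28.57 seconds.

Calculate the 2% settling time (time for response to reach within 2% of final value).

For first-order system, 2% settling time ≈ 4τ = 4 × 28.57 = 114.28 s.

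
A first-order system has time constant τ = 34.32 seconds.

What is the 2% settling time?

For first-order system, 2% settling time ≈ 4τ = 4 × 34.32 = 137.28 s.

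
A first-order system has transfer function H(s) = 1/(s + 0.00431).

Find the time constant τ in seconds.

For H(s) = 1/(s + 1/τ), the pole is at -1/τ = -0.00431, so τ = 1/0.00431 = 232 s.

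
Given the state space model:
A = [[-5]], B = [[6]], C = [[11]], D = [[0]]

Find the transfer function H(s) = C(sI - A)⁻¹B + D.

(sI - A)⁻¹ = 1/(s + 5). H(s) = 11 × 6/(s + 5) + 0 = 66/(s + 5).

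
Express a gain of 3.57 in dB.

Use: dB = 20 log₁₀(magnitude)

dB = 20 log₁₀(3.57) = 11.1 dB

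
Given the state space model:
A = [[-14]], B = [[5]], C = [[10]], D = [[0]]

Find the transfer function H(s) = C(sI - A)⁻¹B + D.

(sI - A)⁻¹ = 1/(s + 14). H(s) = 10 × 5/(s + 14) + 0 = 50/(s + 14).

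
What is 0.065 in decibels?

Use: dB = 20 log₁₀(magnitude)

dB = 20 log₁₀(0.065) = -23.7 dB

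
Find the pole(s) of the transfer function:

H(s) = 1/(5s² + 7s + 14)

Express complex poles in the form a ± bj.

Discriminant = 7² - 4×5×14 = 49 - 280 = -231 < 0, so the poles are a complex conjugate pair s = (-7 ± j√231)/(2×5). Real part = -7/(2×5) = -7/10 = -0.7; imaginary part = ±√231/(2×5) ≈ 1.5199. Poles: s = -0.7 ± 1.5199j.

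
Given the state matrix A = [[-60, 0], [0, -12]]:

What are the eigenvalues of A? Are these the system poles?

For diagonal matrix, eigenvalues are diagonal entries: λ₁ = -60, λ₂ = -12. Eigenvalues of A = system poles.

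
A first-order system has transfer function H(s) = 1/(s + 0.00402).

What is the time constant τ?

For H(s) = 1/(s + 1/τ), the pole is at -1/τ = -0.00402, so τ = 1/0.00402 = 248.8 s.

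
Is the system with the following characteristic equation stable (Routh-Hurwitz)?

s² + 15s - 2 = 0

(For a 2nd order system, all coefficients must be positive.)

Coefficients: 1, 15, -2. c=-2 not positive, so system is unstable.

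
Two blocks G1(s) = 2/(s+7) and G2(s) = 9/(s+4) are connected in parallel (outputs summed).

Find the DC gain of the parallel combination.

Parallel: G_eq = G1 + G2. DC gain = G1(0) + G2(0) = 2/7 + 9/4 = 0.2857 + 2.25 = 2.5357.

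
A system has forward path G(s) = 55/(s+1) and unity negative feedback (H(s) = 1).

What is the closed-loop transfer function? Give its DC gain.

T(s) = G/(1+GH) = [55/(s+1)] / [1 + 55/(s+1)] = 55/(s+1+55) = 55/(s+56). DC gain = 55/56 = 0.9821.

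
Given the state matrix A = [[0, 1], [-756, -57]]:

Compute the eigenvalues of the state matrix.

det(A - λI) = λ² - (-57)λ + 756 = (λ - (-36))(λ - (-21)). Eigenvalues: -36, -21.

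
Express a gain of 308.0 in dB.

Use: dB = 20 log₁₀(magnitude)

dB = 20 log₁₀(308.0) = 49.8 dB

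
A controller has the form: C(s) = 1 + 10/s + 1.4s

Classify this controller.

This is a Proportional-Integral-Derivative (PID) controller.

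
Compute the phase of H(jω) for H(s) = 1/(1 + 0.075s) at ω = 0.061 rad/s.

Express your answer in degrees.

Phase = -arctan(ωτ) = -arctan(0.061 × 0.075) = -0.3°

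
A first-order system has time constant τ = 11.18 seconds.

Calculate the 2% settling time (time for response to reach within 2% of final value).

For first-order system, 2% settling time ≈ 4τ = 4 × 11.18 = 44.72 s.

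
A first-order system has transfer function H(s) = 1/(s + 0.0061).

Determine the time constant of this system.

For H(s) = 1/(s + 1/τ), the pole is at -1/τ = -0.0061, so τ = 1/0.0061 = 163.9 s.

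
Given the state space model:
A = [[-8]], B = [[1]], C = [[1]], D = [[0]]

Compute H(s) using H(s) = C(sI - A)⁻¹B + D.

(sI - A)⁻¹ = 1/(s + 8). H(s) = 1 × 1/(s + 8) + 0 = 1/(s + 8).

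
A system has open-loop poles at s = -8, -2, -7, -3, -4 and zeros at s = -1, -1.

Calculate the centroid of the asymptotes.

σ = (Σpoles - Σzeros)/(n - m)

σ = (Σpoles - Σzeros)/(n - m) = (-24 - (-2))/(5 - 2) = -22/3 = -7.33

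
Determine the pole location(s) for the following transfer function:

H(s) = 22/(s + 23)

Pole is where denominator = 0: s + 23 = 0, so s = -23.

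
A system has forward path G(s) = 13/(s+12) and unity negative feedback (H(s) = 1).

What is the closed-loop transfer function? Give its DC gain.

T(s) = G/(1+GH) = [13/(s+12)] / [1 + 13/(s+12)] = 13/(s+12+13) = 13/(s+25). DC gain = 13/25 = 0.52.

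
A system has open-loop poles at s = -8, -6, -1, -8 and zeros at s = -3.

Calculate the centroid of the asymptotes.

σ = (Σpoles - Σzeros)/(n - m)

σ = (Σpoles - Σzeros)/(n - m) = (-23 - (-3))/(4 - 1) = -20/3 = -6.67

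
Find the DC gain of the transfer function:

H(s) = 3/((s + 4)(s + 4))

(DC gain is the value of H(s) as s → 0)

DC gain = H(0) = 3/(4 × 4) = 3/16 = 0.1875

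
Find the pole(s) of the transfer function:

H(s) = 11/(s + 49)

Pole is where denominator = 0: s + 49 = 0, so s = -49.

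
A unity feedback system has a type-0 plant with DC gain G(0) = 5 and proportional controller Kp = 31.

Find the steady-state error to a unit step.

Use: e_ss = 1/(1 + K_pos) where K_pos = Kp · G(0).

K_pos = Kp · G(0) = 31 × 5 = 155. e_ss = 1/(1 + 155) = 0.0064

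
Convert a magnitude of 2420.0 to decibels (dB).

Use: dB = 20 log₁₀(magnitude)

dB = 20 log₁₀(2420.0) = 67.7 dB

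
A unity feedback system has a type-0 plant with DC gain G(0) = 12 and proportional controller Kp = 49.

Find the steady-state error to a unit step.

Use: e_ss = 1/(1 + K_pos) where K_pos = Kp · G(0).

K_pos = Kp · G(0) = 49 × 12 = 588. e_ss = 1/(1 + 588) = 0.0017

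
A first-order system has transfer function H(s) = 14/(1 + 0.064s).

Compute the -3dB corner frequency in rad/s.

Corner frequency = 1/τ = 1/0.064 = 15.625 rad/s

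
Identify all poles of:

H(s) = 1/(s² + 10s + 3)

Discriminant = 10² - 4×1×3 = 100 - 12 = 88 > 0, so two distinct real poles. Using quadratic formula: s = (-10 ± √88)/(2×1) = (-10 ± √88)/2, with √88 ≈ 9.3808. s₁ ≈ -0.3096, s₂ ≈ -9.6904. Poles: s₁ = -0.3096, s₂ = -9.6904.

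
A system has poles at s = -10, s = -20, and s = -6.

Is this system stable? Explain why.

All poles are in the left half-plane. System is stable.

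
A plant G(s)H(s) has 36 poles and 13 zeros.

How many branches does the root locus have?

Root locus has n branches where n = number of poles = 36.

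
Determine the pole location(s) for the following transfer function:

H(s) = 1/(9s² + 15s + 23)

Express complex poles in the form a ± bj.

Discriminant = 15² - 4×9×23 = 225 - 828 = -603 < 0, so the poles are a complex conjugate pair s = (-15 ± j√603)/(2×9). Real part = -15/(2×9) = -15/18 ≈ -0.8333; imaginary part = ±√603/(2×9) ≈ 1.3642. Poles: s = -0.8333 ± 1.3642j.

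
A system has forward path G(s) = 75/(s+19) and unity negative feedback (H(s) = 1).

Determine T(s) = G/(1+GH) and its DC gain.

T(s) = G/(1+GH) = [75/(s+19)] / [1 + 75/(s+19)] = 75/(s+19+75) = 75/(s+94). DC gain = 75/94 = 0.7979.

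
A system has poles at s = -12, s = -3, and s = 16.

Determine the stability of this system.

Pole(s) at s = 16 are not in the left half-plane. System is unstable.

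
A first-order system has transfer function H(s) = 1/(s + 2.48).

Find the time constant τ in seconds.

For H(s) = 1/(s + 1/τ), the pole is at -1/τ = -2.48, so τ = 1/2.48 = 0.4032 s.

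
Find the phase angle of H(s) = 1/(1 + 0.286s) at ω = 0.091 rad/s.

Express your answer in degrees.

Phase = -arctan(ωτ) = -arctan(0.091 × 0.286) = -1.5°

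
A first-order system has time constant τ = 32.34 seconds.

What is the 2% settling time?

For first-order system, 2% settling time ≈ 4τ = 4 × 32.34 = 129.36 s.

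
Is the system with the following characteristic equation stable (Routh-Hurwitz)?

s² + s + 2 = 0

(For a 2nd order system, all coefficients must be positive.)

Coefficients: 1, 1, 2. All positive, so system is stable.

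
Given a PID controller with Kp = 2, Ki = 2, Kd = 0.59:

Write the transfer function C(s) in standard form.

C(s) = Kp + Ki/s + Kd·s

Substituting values: C(s) = 2 + 2/s + 0.59s = (0.59s² + 2s + 2)/s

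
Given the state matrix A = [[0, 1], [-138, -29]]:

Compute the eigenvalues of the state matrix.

det(A - λI) = λ² - (-29)λ + 138 = (λ - (-6))(λ - (-23)). Eigenvalues: -6, -23.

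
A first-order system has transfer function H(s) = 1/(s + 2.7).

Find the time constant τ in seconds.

For H(s) = 1/(s + 1/τ), the pole is at -1/τ = -2.7, so τ = 1/2.7 = 0.3704 s.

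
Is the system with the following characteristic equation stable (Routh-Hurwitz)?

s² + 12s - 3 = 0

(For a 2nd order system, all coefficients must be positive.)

Coefficients: 1, 12, -3. c=-3 not positive, so system is unstable.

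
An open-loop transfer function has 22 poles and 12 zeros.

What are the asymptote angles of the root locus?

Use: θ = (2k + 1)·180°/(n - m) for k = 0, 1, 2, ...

n - m = 22 - 12 = 10. Angles: θk = (2k + 1)·180°/10 = 18°, 54°, 90°, 126°, 162°, 198°, 234°, 270°, 306°, 342°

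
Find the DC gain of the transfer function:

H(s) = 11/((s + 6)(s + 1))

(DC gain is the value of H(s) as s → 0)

DC gain = H(0) = 11/(6 × 1) = 11/6 = 1.8333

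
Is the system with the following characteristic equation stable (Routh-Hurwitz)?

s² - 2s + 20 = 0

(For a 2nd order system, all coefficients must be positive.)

Coefficients: 1, -2, 20. b=-2 not positive, so system is unstable.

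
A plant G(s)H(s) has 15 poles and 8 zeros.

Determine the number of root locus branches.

Root locus has n branches where n = number of poles = 15.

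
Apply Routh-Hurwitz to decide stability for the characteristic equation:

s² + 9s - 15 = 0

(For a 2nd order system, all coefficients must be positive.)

Coefficients: 1, 9, -15. c=-15 not positive, so system is unstable.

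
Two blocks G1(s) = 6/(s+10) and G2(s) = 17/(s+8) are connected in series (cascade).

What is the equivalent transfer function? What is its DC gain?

Series: multiply transfer functions. G_eq = 6/(s+10) × 17/(s+8) = 102/((s+10)(s+8)). DC gain = 102/(10×8) = 1.275.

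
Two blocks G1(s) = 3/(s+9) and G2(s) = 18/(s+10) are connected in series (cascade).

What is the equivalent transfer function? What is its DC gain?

Series: multiply transfer functions. G_eq = 3/(s+9) × 18/(s+10) = 54/((s+9)(s+10)). DC gain = 54/(9×10) = 0.6.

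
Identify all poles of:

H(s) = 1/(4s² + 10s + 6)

Discriminant = 10² - 4×4×6 = 100 - 96 = 4 > 0, so two distinct real poles. Using quadratic formula: s = (-10 ± √4)/(2×4) = (-10 ± √4)/8, with √4 = 2. s₁ = -8/8 = -1, s₂ = -12/8 = -1.5. Poles: s₁ = -1, s₂ = -1.5.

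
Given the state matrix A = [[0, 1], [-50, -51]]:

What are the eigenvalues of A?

det(A - λI) = λ² - (-51)λ + 50 = (λ - (-1))(λ - (-50)). Eigenvalues: -1, -50.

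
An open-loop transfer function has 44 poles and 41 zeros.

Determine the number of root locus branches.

Root locus has n branches where n = number of poles = 44.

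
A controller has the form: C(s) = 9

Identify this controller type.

This is a Proportional (P) controller.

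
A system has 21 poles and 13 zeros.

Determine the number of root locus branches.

Root locus has n branches where n = number of poles = 21.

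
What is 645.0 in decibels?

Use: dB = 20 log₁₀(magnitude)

dB = 20 log₁₀(645.0) = 56.2 dB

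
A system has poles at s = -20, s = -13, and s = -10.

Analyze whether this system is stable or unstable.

All poles are in the left half-plane. System is stable.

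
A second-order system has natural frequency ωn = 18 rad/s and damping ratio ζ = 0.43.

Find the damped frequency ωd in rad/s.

ωd = ωn√(1 - ζ²) = 18√(1 - 0.43²) = 16.25 rad/s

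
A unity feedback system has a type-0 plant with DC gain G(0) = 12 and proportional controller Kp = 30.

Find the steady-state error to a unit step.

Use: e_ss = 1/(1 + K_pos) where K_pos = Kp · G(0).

K_pos = Kp · G(0) = 30 × 12 = 360. e_ss = 1/(1 + 360) = 0.0028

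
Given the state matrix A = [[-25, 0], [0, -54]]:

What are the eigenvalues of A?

For diagonal matrix, eigenvalues are diagonal entries: λ₁ = -25, λ₂ = -54.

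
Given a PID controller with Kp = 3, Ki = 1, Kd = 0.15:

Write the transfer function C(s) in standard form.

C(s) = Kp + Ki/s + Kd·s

Substituting values: C(s) = 3 + 1/s + 0.15s = (0.15s² + 3s + 1)/s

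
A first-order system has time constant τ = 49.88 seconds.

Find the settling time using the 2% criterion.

For first-order system, 2% settling time ≈ 4τ = 4 × 49.88 = 199.52 s.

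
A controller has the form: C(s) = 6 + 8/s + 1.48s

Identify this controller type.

This is a Proportional-Integral-Derivative (PID) controller.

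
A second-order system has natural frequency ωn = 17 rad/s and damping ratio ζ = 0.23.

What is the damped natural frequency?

ωd = ωn√(1 - ζ²) = 17√(1 - 0.23²) = 16.54 rad/s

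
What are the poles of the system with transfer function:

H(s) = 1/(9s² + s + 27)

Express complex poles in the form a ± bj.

Discriminant = 1² - 4×9×27 = 1 - 972 = -971 < 0, so the poles are a complex conjugate pair s = (-1 ± j√971)/(2×9). Real part = -1/(2×9) = -1/18 ≈ -0.0556; imaginary part = ±√971/(2×9) ≈ 1.7312. Poles: s = -0.0556 ± 1.7312j.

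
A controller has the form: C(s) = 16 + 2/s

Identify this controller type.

This is a Proportional-Integral (PI) controller.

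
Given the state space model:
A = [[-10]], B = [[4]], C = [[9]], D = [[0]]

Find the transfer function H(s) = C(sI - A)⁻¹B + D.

(sI - A)⁻¹ = 1/(s + 10). H(s) = 9 × 4/(s + 10) + 0 = 36/(s + 10).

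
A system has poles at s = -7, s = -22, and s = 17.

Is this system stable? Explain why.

Pole(s) at s = 17 are not in the left half-plane. System is unstable.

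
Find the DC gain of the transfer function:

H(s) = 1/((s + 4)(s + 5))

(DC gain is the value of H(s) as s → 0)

DC gain = H(0) = 1/(4 × 5) = 1/20 = 0.05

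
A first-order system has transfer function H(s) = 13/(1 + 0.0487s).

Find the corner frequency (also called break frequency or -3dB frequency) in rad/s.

Corner frequency = 1/τ = 1/0.0487 = 20.534 rad/s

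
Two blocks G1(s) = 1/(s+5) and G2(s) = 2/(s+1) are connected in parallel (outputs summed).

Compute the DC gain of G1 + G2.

Parallel: G_eq = G1 + G2. DC gain = G1(0) + G2(0) = 1/5 + 2/1 = 0.2 + 2 = 2.2.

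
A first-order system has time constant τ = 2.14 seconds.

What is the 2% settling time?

For first-order system, 2% settling time ≈ 4τ = 4 × 2.14 = 8.56 s.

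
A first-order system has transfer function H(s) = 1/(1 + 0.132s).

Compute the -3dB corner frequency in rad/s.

Corner frequency = 1/τ = 1/0.132 = 7.576 rad/s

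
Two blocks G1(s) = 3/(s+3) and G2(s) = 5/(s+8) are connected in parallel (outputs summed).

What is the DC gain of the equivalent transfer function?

Parallel: G_eq = G1 + G2. DC gain = G1(0) + G2(0) = 3/3 + 5/8 = 1 + 0.625 = 1.625.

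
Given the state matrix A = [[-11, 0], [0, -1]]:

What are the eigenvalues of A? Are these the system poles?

For diagonal matrix, eigenvalues are diagonal entries: λ₁ = -11, λ₂ = -1. Eigenvalues of A = system poles.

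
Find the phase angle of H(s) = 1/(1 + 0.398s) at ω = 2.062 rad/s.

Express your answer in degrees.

Phase = -arctan(ωτ) = -arctan(2.062 × 0.398) = -39.4°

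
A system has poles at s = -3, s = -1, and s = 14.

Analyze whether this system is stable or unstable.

Pole(s) at s = 14 are not in the left half-plane. System is unstable.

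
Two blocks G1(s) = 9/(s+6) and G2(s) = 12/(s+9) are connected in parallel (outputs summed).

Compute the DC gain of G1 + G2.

Parallel: G_eq = G1 + G2. DC gain = G1(0) + G2(0) = 9/6 + 12/9 = 1.5 + 1.3333 = 2.8333.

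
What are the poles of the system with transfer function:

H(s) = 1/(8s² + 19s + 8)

Discriminant = 19² - 4×8×8 = 361 - 256 = 105 > 0, so two distinct real poles. Using quadratic formula: s = (-19 ± √105)/(2×8) = (-19 ± √105)/16, with √105 ≈ 10.2470. s₁ ≈ -0.5471, s₂ ≈ -1.8279. Poles: s₁ = -0.5471, s₂ = -1.8279.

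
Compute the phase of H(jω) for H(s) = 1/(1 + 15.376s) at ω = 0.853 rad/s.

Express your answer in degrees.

Phase = -arctan(ωτ) = -arctan(0.853 × 15.376) = -85.6°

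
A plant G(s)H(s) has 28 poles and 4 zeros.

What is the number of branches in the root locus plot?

Root locus has n branches where n = number of poles = 28.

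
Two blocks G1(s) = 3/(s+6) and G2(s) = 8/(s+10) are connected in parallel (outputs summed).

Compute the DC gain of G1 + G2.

Parallel: G_eq = G1 + G2. DC gain = G1(0) + G2(0) = 3/6 + 8/10 = 0.5 + 0.8 = 1.3.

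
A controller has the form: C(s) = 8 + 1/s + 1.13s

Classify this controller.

This is a Proportional-Integral-Derivative (PID) controller.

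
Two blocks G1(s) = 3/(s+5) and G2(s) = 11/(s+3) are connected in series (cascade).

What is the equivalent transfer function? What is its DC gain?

Series: multiply transfer functions. G_eq = 3/(s+5) × 11/(s+3) = 33/((s+5)(s+3)). DC gain = 33/(5×3) = 2.2.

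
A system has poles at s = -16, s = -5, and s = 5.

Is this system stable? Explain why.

Pole(s) at s = 5 are not in the left half-plane. System is unstable.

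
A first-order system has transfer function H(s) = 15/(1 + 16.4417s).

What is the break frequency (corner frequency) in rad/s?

Corner frequency = 1/τ = 1/16.4417 = 0.061 rad/s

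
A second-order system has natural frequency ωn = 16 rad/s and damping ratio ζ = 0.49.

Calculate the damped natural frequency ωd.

ωd = ωn√(1 - ζ²) = 16√(1 - 0.49²) = 13.95 rad/s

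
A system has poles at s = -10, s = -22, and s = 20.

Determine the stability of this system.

Pole(s) at s = 20 are not in the left half-plane. System is unstable.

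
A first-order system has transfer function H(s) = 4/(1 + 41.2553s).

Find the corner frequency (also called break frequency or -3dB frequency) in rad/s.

Corner frequency = 1/τ = 1/41.2553 = 0.024 rad/s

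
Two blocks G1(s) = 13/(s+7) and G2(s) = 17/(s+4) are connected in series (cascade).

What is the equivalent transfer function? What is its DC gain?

Series: multiply transfer functions. G_eq = 13/(s+7) × 17/(s+4) = 221/((s+7)(s+4)). DC gain = 221/(7×4) = 7.8929.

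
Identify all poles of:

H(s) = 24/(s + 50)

Pole is where denominator = 0: s + 50 = 0, so s = -50.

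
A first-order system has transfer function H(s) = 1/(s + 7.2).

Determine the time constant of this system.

For H(s) = 1/(s + 1/τ), the pole is at -1/τ = -7.2, so τ = 1/7.2 = 0.1389 s.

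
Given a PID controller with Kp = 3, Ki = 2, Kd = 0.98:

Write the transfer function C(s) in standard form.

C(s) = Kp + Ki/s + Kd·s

Substituting values: C(s) = 3 + 2/s + 0.98s = (0.98s² + 3s + 2)/s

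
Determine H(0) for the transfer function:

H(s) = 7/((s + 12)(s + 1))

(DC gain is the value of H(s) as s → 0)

DC gain = H(0) = 7/(12 × 1) = 7/12 = 0.5833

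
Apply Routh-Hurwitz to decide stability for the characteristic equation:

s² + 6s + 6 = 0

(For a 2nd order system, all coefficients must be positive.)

Coefficients: 1, 6, 6. All positive, so system is stable.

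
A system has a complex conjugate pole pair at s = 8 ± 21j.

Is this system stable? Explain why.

Real part of poles is 8 (> 0, right half-plane). Unstable.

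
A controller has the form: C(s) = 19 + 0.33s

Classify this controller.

This is a Proportional-Derivative (PD) controller.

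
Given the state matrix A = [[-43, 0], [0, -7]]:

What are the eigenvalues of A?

For diagonal matrix, eigenvalues are diagonal entries: λ₁ = -43, λ₂ = -7.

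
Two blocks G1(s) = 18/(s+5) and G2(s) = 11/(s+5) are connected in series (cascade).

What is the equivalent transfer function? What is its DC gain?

Series: multiply transfer functions. G_eq = 18/(s+5) × 11/(s+5) = 198/((s+5)(s+5)). DC gain = 198/(5×5) = 7.92.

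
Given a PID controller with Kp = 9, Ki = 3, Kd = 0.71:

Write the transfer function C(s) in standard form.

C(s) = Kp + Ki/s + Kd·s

Substituting values: C(s) = 9 + 3/s + 0.71s = (0.71s² + 9s + 3)/s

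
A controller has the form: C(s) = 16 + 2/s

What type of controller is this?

This is a Proportional-Integral (PI) controller.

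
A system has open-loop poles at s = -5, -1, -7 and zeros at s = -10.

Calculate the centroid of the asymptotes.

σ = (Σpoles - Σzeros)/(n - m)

σ = (Σpoles - Σzeros)/(n - m) = (-13 - (-10))/(3 - 1) = -3/2 = -1.5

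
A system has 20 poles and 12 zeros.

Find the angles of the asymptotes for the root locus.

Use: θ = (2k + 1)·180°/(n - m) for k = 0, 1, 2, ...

n - m = 20 - 12 = 8. Angles: θk = (2k + 1)·180°/8 = 22.5°, 67.5°, 112.5°, 157.5°, 202.5°, 247.5°, 292.5°, 337.5°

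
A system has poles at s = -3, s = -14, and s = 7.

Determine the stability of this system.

Pole(s) at s = 7 are not in the left half-plane. System is unstable.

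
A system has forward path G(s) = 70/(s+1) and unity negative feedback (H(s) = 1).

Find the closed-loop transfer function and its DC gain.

T(s) = G/(1+GH) = [70/(s+1)] / [1 + 70/(s+1)] = 70/(s+1+70) = 70/(s+71). DC gain = 70/71 = 0.9859.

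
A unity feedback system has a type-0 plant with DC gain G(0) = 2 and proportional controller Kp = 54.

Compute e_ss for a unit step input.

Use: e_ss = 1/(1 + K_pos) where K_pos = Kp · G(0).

K_pos = Kp · G(0) = 54 × 2 = 108. e_ss = 1/(1 + 108) = 0.0092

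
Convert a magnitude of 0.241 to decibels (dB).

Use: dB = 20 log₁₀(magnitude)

dB = 20 log₁₀(0.241) = -12.4 dB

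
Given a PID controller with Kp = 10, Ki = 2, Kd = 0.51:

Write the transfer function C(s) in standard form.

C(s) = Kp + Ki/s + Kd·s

Substituting values: C(s) = 10 + 2/s + 0.51s = (0.51s² + 10s + 2)/s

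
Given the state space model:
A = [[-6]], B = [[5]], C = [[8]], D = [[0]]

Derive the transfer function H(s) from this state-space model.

(sI - A)⁻¹ = 1/(s + 6). H(s) = 8 × 5/(s + 6) + 0 = 40/(s + 6).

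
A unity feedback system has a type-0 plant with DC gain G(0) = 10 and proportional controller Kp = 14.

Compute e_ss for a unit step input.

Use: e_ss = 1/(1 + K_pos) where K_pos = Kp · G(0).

K_pos = Kp · G(0) = 14 × 10 = 140. e_ss = 1/(1 + 140) = 0.0071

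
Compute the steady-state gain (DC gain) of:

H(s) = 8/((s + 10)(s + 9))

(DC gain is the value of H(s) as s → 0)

DC gain = H(0) = 8/(10 × 9) = 8/90 = 0.0889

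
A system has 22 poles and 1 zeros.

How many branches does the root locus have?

Root locus has n branches where n = number of poles = 22.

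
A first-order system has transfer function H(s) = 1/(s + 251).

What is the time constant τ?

For H(s) = 1/(s + 1/τ), the pole is at -1/τ = -251, so τ = 1/251 = 0.0040 s.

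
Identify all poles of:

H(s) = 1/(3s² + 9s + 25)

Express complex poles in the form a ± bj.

Discriminant = 9² - 4×3×25 = 81 - 300 = -219 < 0, so the poles are a complex conjugate pair s = (-9 ± j√219)/(2×3). Real part = -9/(2×3) = -9/6 = -1.5; imaginary part = ±√219/(2×3) ≈ 2.4664. Poles: s = -1.5 ± 2.4664j.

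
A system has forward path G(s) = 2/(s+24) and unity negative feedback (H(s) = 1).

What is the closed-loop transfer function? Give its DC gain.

T(s) = G/(1+GH) = [2/(s+24)] / [1 + 2/(s+24)] = 2/(s+24+2) = 2/(s+26). DC gain = 2/26 = 0.0769.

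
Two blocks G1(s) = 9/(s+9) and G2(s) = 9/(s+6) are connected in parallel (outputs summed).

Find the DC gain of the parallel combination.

Parallel: G_eq = G1 + G2. DC gain = G1(0) + G2(0) = 9/9 + 9/6 = 1 + 1.5 = 2.5.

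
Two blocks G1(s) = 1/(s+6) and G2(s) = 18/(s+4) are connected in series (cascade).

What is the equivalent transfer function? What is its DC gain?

Series: multiply transfer functions. G_eq = 1/(s+6) × 18/(s+4) = 18/((s+6)(s+4)). DC gain = 18/(6×4) = 0.75.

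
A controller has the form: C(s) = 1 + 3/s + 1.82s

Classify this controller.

This is a Proportional-Integral-Derivative (PID) controller.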